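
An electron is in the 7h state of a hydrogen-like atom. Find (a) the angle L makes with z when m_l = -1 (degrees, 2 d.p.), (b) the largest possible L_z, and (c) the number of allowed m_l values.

θ(m_l=-1) ≈ 100.52°; L_z,max = 5ℏ; 11 values

7h means n = 7, l = 5.
For m_l = -1: cos θ = -1/√30, θ ≈ 100.52°.
L_z,max = lℏ = 5ℏ.
There are 2l+1 = 11 values of m_l.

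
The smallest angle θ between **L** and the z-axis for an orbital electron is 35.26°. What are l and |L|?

l = 2, |L| = √6 ℏ ≈ 2.449ℏ

At minimum angle, m_l = l, so cos θ = l/√(l(l+1)); cos²θ = l/(l+1) = 0.6667.
l = cos²θ/sin²θ ≈ 2.
Then |L| = ℏ√(2·3) = √6 ℏ.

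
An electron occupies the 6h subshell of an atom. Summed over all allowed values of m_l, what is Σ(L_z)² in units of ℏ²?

Σ(L_z)² = 110 ℏ²

The 6h subshell has l = 5.
m_l runs from −5 to 5, i.e. {-5, -4, -3, -2, -1, 0, 1, 2, 3, 4, 5}.
Summing m² from −5 to 5: Σ m_l² = 110.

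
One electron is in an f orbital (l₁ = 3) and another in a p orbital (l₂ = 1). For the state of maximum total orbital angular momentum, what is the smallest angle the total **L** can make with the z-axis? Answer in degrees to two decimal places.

θ_min ≈ 26.57°

L runs from |3 − 1| = 2 to 3 + 1 = 4.
L ∈ {2, 3, 4}.
The maximum is L = 4, with |L_tot| = ℏ√(4·5) = 2√5 ℏ.
The minimum angle with z is arccos(4/√20) ≈ 26.57°.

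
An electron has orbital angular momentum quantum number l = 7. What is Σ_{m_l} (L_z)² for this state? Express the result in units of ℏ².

The allowed m_l values are -7, -6, -5, -4, -3, -2, -1, 0, 1, 2, 3, 4, 5, 6, 7.
Σ m_l² = 2·(1 + 4 + 9 + 16 + 25 + 36 + 49) = 280.

Σ(L_z)² = 280 ℏ²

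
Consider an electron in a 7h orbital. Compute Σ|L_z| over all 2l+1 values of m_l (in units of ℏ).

7h means n = 7, l = 5.
m_l ∈ {-5, -4, -3, -2, -1, 0, 1, 2, 3, 4, 5}.
Σ|m_l| = 2·5(5+1)/2 = 30.

Σ|L_z| = 30 ℏ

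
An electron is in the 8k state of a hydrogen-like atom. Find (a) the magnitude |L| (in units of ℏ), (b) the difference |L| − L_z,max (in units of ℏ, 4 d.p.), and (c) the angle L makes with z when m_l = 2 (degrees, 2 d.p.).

|L| = 2√14 ℏ ≈ 7.483ℏ; |L|−L_z,max ≈ 0.4833ℏ; θ(m_l=2) ≈ 74.50°

The 8k subshell has l = 7.
|L| = ℏ√(7·8) = 2√14 ℏ ≈ 7.483ℏ.
|L| − L_z,max = (2√14 − 7)ℏ ≈ 0.4833ℏ.
For m_l = 2: cos θ = 2/√56, θ ≈ 74.50°.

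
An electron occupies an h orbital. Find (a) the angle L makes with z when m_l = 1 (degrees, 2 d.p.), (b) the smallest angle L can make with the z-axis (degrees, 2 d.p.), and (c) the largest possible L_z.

For an h orbital, l = 5.
For m_l = 1: cos θ = 1/√30, θ ≈ 79.48°.
cos θ_min = 5/√30, so θ_min ≈ 24.09°.
L_z,max = lℏ = 5ℏ.

θ(m_l=1) ≈ 79.48°; θ_min ≈ 24.09°; L_z,max = 5ℏ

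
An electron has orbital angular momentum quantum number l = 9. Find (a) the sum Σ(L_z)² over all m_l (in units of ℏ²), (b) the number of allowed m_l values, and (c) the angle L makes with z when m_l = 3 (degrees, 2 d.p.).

Σ m_l² = 570, so Σ(L_z)² = 570 ℏ².
There are 2l+1 = 19 values of m_l.
For m_l = 3: cos θ = 3/√90, θ ≈ 71.57°.

Σ(L_z)² = 570 ℏ²; 19 values; θ(m_l=3) ≈ 71.57°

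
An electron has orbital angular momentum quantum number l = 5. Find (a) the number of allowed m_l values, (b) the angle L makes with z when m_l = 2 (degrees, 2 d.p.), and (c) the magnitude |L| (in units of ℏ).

11 values; θ(m_l=2) ≈ 68.58°; |L| = √30 ℏ ≈ 5.477ℏ

There are 2l+1 = 11 values of m_l.
For m_l = 2: cos θ = 2/√30, θ ≈ 68.58°.
|L| = ℏ√(5·6) = √30 ℏ ≈ 5.477ℏ.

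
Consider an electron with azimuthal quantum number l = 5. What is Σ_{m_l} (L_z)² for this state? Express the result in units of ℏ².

Σ(L_z)² = 110 ℏ²

The allowed m_l values are -5, -4, -3, -2, -1, 0, 1, 2, 3, 4, 5.
Σ m_l² = l(l+1)(2l+1)/3 = 5·6·11/3 = 110.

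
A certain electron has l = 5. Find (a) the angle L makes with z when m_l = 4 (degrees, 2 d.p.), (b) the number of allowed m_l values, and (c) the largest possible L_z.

For m_l = 4: cos θ = 4/√30, θ ≈ 43.09°.
There are 2l+1 = 11 values of m_l.
L_z,max = lℏ = 5ℏ.

θ(m_l=4) ≈ 43.09°; 11 values; L_z,max = 5ℏ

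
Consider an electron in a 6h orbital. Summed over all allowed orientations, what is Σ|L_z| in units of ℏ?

For 6h, l = 5.
m_l ∈ {-5, -4, -3, -2, -1, 0, 1, 2, 3, 4, 5}.
Σ|m_l| = l(l+1) = 30.

Σ|L_z| = 30 ℏ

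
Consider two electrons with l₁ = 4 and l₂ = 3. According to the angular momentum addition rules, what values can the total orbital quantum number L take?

The total orbital quantum number L ranges from |l₁ − l₂| to l₁ + l₂ in integer steps.
Allowed values: L = 1, 2, 3, 4, 5, 6, 7.

L = 1, 2, 3, 4, 5, 6, 7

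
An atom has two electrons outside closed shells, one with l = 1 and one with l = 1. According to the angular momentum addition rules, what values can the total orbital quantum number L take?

L runs from |1 − 1| = 0 to 1 + 1 = 2.
L ∈ {0, 1, 2}.

L = 0, 1, 2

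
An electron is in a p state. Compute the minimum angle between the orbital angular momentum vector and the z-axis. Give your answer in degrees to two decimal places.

θ_min ≈ 45.00°

The letter p corresponds to l = 1.
|L| = √(l(l+1)) ℏ = √2 ℏ.
The smallest angle corresponds to the largest L_z, i.e. m_l = l = 1, giving L_z = 1ℏ.
cos θ_min = 1/√2, so θ_min ≈ 45.00°.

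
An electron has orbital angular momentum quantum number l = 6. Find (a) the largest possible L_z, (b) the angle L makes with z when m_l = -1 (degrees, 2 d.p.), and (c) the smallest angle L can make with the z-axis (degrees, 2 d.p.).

L_z,max = 6ℏ; θ(m_l=-1) ≈ 98.88°; θ_min ≈ 22.21°

L_z,max = lℏ = 6ℏ.
For m_l = -1: cos θ = -1/√42, θ ≈ 98.88°.
cos θ_min = 6/√42, so θ_min ≈ 22.21°.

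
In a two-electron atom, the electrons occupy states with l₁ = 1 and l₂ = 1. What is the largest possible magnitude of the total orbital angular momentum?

By the triangle rule, |l₁ − l₂| ≤ L ≤ l₁ + l₂.
Allowed values: L = 0, 1, 2.
The largest magnitude corresponds to L = 2: |L_tot| = ℏ√(2·3) = √6 ℏ.

|L_tot|_max = √6 ℏ ≈ 2.449ℏ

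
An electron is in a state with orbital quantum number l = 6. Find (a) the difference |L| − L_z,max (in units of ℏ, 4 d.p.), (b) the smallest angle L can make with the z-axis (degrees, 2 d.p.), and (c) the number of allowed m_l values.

|L| − L_z,max = (√42 − 6)ℏ ≈ 0.4807ℏ.
cos θ_min = 6/√42, so θ_min ≈ 22.21°.
There are 2l+1 = 13 values of m_l.

|L|−L_z,max ≈ 0.4807ℏ; θ_min ≈ 22.21°; 13 values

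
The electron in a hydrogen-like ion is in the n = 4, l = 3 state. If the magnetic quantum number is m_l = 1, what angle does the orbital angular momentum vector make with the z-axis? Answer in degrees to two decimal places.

θ ≈ 73.22°

|L| = √(l(l+1)) ℏ = 2√3 ℏ.
L_z = m_l ℏ = 1ℏ.
cos θ = L_z/|L| = 1/√12, so θ ≈ 73.22°.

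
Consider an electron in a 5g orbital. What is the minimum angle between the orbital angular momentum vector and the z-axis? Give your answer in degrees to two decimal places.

θ_min ≈ 26.57°

For 5g, l = 4.
|L| = ℏ√(l(l+1)) = 2√5 ℏ.
The smallest angle corresponds to the largest L_z, i.e. m_l = l = 4, giving L_z = 4ℏ.
cos θ_min = 4/√20, so θ_min ≈ 26.57°.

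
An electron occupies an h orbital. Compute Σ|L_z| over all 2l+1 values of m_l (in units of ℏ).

An h state has l = 5.
m_l ∈ {-5, -4, -3, -2, -1, 0, 1, 2, 3, 4, 5}.
Σ|m_l| = l(l+1) = 30.

Σ|L_z| = 30 ℏ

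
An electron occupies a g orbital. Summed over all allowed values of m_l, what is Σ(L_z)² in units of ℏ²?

Σ(L_z)² = 60 ℏ²

For a g orbital, l = 4.
The allowed m_l values are -4, -3, -2, -1, 0, 1, 2, 3, 4.
Σ m_l² = l(l+1)(2l+1)/3 = 4·5·9/3 = 60.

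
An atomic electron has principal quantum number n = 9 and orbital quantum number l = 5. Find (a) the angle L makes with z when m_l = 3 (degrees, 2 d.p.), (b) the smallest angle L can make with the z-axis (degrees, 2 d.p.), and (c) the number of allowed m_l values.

θ(m_l=3) ≈ 56.79°; θ_min ≈ 24.09°; 11 values

For m_l = 3: cos θ = 3/√30, θ ≈ 56.79°.
cos θ_min = 5/√30, so θ_min ≈ 24.09°.
There are 2l+1 = 11 values of m_l.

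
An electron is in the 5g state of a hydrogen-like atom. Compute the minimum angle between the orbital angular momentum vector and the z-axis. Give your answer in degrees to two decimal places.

5g means n = 5, l = 4.
|L| = √(l(l+1)) ℏ = 2√5 ℏ.
The smallest angle corresponds to the largest L_z, i.e. m_l = l = 4, giving L_z = 4ℏ.
cos θ_min = 4/√20, so θ_min ≈ 26.57°.

θ_min ≈ 26.57°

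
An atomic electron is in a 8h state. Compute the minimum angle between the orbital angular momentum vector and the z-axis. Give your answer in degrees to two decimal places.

The 8h subshell has l = 5.
|L|² = l(l+1)ℏ² = 30ℏ², so |L| = √30 ℏ.
The smallest angle corresponds to the largest L_z, i.e. m_l = l = 5, giving L_z = 5ℏ.
cos θ_min = 5/√30, so θ_min ≈ 24.09°.

θ_min ≈ 24.09°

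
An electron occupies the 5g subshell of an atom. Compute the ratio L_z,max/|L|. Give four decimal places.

L_z,max/|L| = 0.8944

The 5g subshell has l = 4.
|L| = 2√5 ℏ ≈ 4.4721ℏ, while L_z,max = lℏ = 4ℏ.
L_z,max/|L| = 4/√20 = 0.8944.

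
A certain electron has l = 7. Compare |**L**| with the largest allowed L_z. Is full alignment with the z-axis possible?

|L| = 2√14 ℏ ≈ 7.4833ℏ, while L_z,max = lℏ = 7ℏ.
Since |L| > L_z,max, the vector can never point exactly along z; the closest it comes is θ_min = arccos(7/√56) ≈ 20.7°.

No: L_z,max = 7ℏ < |L| = 2√14 ℏ ≈ 7.483ℏ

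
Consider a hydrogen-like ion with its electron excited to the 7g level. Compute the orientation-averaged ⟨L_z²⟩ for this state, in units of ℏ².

⟨L_z²⟩ = 6.667 ℏ²

The 7g level has l = 4.
m_l ∈ {-4, -3, -2, -1, 0, 1, 2, 3, 4}.
Average of L_z² over 9 states: 60/9 ℏ² = 6.667 ℏ².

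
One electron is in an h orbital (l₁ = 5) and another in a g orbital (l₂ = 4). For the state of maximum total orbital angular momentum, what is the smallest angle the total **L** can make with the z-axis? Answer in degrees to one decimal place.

θ_min ≈ 18.4°

By the triangle rule, |l₁ − l₂| ≤ L ≤ l₁ + l₂.
Allowed values: L = 1, 2, 3, 4, 5, 6, 7, 8, 9.
The maximum is L = 9, with |L_tot| = ℏ√(9·10) = 3√10 ℏ.
The minimum angle with z is arccos(9/√90) ≈ 18.4°.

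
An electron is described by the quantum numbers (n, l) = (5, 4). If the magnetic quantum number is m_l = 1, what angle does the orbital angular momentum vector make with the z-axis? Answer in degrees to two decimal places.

θ ≈ 77.08°

|L|² = l(l+1)ℏ² = 20ℏ², so |L| = 2√5 ℏ.
L_z = m_l ℏ = 1ℏ.
cos θ = L_z/|L| = 1/√20, so θ ≈ 77.08°.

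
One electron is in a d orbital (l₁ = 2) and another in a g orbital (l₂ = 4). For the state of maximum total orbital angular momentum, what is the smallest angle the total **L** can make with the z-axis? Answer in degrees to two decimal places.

θ_min ≈ 22.21°

Angular momentum addition gives L = |l₁ − l₂|, …, l₁ + l₂.
So L can be 2, 3, 4, 5, 6.
The maximum is L = 6, with |L_tot| = ℏ√(6·7) = √42 ℏ.
The minimum angle with z is arccos(6/√42) ≈ 22.21°.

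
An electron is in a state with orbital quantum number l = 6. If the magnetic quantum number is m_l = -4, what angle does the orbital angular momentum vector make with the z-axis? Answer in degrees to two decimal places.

|L| = √(l(l+1)) ℏ = √42 ℏ.
L_z = m_l ℏ = −4ℏ.
cos θ = L_z/|L| = -4/√42, so θ ≈ 128.11°.

θ ≈ 128.11°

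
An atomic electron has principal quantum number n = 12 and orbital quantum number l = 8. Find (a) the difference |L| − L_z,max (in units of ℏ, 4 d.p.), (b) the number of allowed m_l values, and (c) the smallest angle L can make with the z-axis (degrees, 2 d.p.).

|L| − L_z,max = (6√2 − 8)ℏ ≈ 0.4853ℏ.
There are 2l+1 = 17 values of m_l.
cos θ_min = 8/√72, so θ_min ≈ 19.47°.

|L|−L_z,max ≈ 0.4853ℏ; 17 values; θ_min ≈ 19.47°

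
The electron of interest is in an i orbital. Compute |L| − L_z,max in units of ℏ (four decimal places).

An i state has l = 6.
|L| = √42 ℏ ≈ 6.4807ℏ, while L_z,max = lℏ = 6ℏ.
The difference is (√42 − 6)ℏ ≈ 0.4807ℏ.

|L| − L_z,max ≈ 0.4807ℏ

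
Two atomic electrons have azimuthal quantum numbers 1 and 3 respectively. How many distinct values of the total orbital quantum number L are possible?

3

The total orbital quantum number L ranges from |l₁ − l₂| to l₁ + l₂ in integer steps.
L ∈ {2, 3, 4}.
That is 3 values.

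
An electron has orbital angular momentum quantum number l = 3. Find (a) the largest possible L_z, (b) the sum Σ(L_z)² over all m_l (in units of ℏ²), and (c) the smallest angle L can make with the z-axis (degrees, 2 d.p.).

L_z,max = lℏ = 3ℏ.
Σ m_l² = 28, so Σ(L_z)² = 28 ℏ².
cos θ_min = 3/√12, so θ_min ≈ 30.00°.

L_z,max = 3ℏ; Σ(L_z)² = 28 ℏ²; θ_min ≈ 30.00°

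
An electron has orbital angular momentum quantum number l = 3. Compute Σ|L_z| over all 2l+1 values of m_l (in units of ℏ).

Σ|L_z| = 12 ℏ

The allowed m_l values are -3, -2, -1, 0, 1, 2, 3.
Σ|m_l| = 2(1+2+…+3) = 12.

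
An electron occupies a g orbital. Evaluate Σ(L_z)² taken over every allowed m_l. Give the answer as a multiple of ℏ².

Σ(L_z)² = 60 ℏ²

The letter g corresponds to l = 4.
m_l ∈ {-4, -3, -2, -1, 0, 1, 2, 3, 4}.
Σ m_l² = 2·(1 + 4 + 9 + 16) = 60.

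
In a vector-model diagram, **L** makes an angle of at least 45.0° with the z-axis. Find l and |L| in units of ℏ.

l = 1, |L| = √2 ℏ ≈ 1.414ℏ

At minimum angle, m_l = l, so cos θ = l/√(l(l+1)); cos²θ = l/(l+1) = 0.5000.
l = cos²θ/sin²θ ≈ 1.
Then |L| = ℏ√(1·2) = √2 ℏ.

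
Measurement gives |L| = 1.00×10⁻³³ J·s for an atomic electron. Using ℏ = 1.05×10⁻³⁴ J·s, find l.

|L|/ℏ = (1.00×10⁻³³)/(1.05×10⁻³⁴) ≈ 9.524.
Set l(l+1) = 90.70; the integer solution is l = 9.

l = 9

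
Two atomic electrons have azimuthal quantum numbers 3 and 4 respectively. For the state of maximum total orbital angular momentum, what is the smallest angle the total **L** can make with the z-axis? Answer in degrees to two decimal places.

By the triangle rule, |l₁ − l₂| ≤ L ≤ l₁ + l₂.
So L can be 1, 2, 3, 4, 5, 6, 7.
The maximum is L = 7, with |L_tot| = ℏ√(7·8) = 2√14 ℏ.
The minimum angle with z is arccos(7/√56) ≈ 20.70°.

θ_min ≈ 20.70°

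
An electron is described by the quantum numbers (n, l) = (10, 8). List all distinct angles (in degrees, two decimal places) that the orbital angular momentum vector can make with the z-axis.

|L| = √(l(l+1)) ℏ = 6√2 ℏ.
cos θ = m_l/√72 for each m_l ∈ {-8, -7, -6, -5, -4, -3, -2, -1, 0, 1, 2, 3, 4, 5, 6, 7, 8}.

θ ∈ {19.47°, 34.42°, 45.00°, 53.90°, 61.87°, 69.30°, 76.37°, 83.23°, 90.00°, 96.77°, 103.63°, 110.70°, 118.13°, 126.10°, 135.00°, 145.58°, 160.53°}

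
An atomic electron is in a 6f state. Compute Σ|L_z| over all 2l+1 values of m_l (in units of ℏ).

For 6f, l = 3.
m_l ∈ {-3, -2, -1, 0, 1, 2, 3}.
Σ|m_l| = 2·3(3+1)/2 = 12.

Σ|L_z| = 12 ℏ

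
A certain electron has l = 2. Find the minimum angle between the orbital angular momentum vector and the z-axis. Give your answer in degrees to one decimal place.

|L|² = l(l+1)ℏ² = 6ℏ², so |L| = √6 ℏ.
The smallest angle corresponds to the largest L_z, i.e. m_l = l = 2, giving L_z = 2ℏ.
cos θ_min = 2/√6, so θ_min ≈ 35.3°.

θ_min ≈ 35.3°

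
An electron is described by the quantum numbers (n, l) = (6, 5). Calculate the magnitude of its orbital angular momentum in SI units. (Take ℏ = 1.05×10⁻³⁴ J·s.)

|L| = 5.75×10⁻³⁴ J·s

|L| = ℏ√(l(l+1)) = ℏ√(5·6) = √30 ℏ
Numerically, |L| = 5.477 × (1.05×10⁻³⁴ J·s) = 5.75×10⁻³⁴ J·s.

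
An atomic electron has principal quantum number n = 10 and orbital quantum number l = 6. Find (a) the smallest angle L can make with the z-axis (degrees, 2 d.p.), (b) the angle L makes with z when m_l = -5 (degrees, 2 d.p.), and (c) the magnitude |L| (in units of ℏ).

cos θ_min = 6/√42, so θ_min ≈ 22.21°.
For m_l = -5: cos θ = -5/√42, θ ≈ 140.49°.
|L| = ℏ√(6·7) = √42 ℏ ≈ 6.481ℏ.

θ_min ≈ 22.21°; θ(m_l=-5) ≈ 140.49°; |L| = √42 ℏ ≈ 6.481ℏ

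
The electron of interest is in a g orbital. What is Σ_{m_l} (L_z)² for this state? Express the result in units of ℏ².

Σ(L_z)² = 60 ℏ²

A g state has l = 4.
m_l ∈ {-4, -3, -2, -1, 0, 1, 2, 3, 4}.
Σ m_l² = l(l+1)(2l+1)/3 = 4·5·9/3 = 60.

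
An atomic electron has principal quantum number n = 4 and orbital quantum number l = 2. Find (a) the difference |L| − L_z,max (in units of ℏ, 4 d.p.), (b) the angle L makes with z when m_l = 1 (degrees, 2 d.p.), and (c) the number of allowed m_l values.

|L|−L_z,max ≈ 0.4495ℏ; θ(m_l=1) ≈ 65.91°; 5 values

|L| − L_z,max = (√6 − 2)ℏ ≈ 0.4495ℏ.
For m_l = 1: cos θ = 1/√6, θ ≈ 65.91°.
There are 2l+1 = 5 values of m_l.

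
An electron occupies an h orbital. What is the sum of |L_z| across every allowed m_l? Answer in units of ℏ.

Σ|L_z| = 30 ℏ

For an h orbital, l = 5.
The allowed m_l values are -5, -4, -3, -2, -1, 0, 1, 2, 3, 4, 5.
Σ|m_l| = l(l+1) = 30.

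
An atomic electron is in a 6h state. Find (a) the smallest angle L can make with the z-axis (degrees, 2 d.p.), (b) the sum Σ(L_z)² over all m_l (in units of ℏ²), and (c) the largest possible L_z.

θ_min ≈ 24.09°; Σ(L_z)² = 110 ℏ²; L_z,max = 5ℏ

6h means n = 6, l = 5.
cos θ_min = 5/√30, so θ_min ≈ 24.09°.
Σ m_l² = 110, so Σ(L_z)² = 110 ℏ².
L_z,max = lℏ = 5ℏ.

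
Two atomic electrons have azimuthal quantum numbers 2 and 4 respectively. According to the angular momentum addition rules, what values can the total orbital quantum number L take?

The total orbital quantum number L ranges from |l₁ − l₂| to l₁ + l₂ in integer steps.
L ∈ {2, 3, 4, 5, 6}.

L = 2, 3, 4, 5, 6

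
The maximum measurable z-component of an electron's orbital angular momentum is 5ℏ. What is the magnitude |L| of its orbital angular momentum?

The maximum L_z equals lℏ, giving l = 5.
|L| = √(l(l+1)) ℏ = √30 ℏ.

|L| = √30 ℏ ≈ 5.477ℏ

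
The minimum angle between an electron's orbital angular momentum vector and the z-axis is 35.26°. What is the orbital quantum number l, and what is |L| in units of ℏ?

At minimum angle, m_l = l, so cos θ = l/√(l(l+1)); cos²θ = l/(l+1) = 0.6667.
l = cos²θ/sin²θ ≈ 2.
Then |L| = ℏ√(2·3) = √6 ℏ.

l = 2, |L| = √6 ℏ ≈ 2.449ℏ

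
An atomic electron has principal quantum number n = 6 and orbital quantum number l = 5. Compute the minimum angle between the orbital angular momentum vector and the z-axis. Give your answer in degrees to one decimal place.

|L|² = l(l+1)ℏ² = 30ℏ², so |L| = √30 ℏ.
The smallest angle corresponds to the largest L_z, i.e. m_l = l = 5, giving L_z = 5ℏ.
cos θ_min = 5/√30, so θ_min ≈ 24.1°.

θ_min ≈ 24.1°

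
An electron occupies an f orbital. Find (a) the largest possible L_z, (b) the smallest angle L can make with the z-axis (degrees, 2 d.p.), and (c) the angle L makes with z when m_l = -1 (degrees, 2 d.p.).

For an f orbital, l = 3.
L_z,max = lℏ = 3ℏ.
cos θ_min = 3/√12, so θ_min ≈ 30.00°.
For m_l = -1: cos θ = -1/√12, θ ≈ 106.78°.

L_z,max = 3ℏ; θ_min ≈ 30.00°; θ(m_l=-1) ≈ 106.78°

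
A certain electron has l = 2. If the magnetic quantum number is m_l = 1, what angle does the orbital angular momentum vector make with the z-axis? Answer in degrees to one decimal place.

|L| = √(l(l+1)) ℏ = √6 ℏ.
L_z = m_l ℏ = 1ℏ.
cos θ = L_z/|L| = 1/√6, so θ ≈ 65.9°.

θ ≈ 65.9°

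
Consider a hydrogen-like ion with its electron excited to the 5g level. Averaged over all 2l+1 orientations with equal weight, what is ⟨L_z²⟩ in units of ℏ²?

The 5g level has l = 4.
m_l ∈ {-4, -3, -2, -1, 0, 1, 2, 3, 4}.
⟨L_z²⟩ = ℏ²·l(l+1)/3 = 6.667ℏ².

⟨L_z²⟩ = 6.667 ℏ²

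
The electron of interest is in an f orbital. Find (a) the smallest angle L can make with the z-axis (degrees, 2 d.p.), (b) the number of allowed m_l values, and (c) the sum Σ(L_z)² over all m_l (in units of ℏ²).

The letter f corresponds to l = 3.
cos θ_min = 3/√12, so θ_min ≈ 30.00°.
There are 2l+1 = 7 values of m_l.
Σ m_l² = 28, so Σ(L_z)² = 28 ℏ².

θ_min ≈ 30.00°; 7 values; Σ(L_z)² = 28 ℏ²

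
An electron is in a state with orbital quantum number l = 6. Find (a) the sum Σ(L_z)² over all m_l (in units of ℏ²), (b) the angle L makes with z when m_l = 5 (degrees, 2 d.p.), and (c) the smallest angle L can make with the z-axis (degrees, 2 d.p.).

Σ(L_z)² = 182 ℏ²; θ(m_l=5) ≈ 39.51°; θ_min ≈ 22.21°

Σ m_l² = 182, so Σ(L_z)² = 182 ℏ².
For m_l = 5: cos θ = 5/√42, θ ≈ 39.51°.
cos θ_min = 6/√42, so θ_min ≈ 22.21°.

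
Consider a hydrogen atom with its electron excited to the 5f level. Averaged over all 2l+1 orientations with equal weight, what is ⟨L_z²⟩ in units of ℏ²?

⟨L_z²⟩ = 4 ℏ²

The 5f level has l = 3.
m_l ∈ {-3, -2, -1, 0, 1, 2, 3}.
Average of L_z² over 7 states: 28/7 ℏ² = 4 ℏ².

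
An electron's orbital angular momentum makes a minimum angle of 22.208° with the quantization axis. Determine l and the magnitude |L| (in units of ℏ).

At minimum angle, m_l = l, so cos θ = l/√(l(l+1)); cos²θ = l/(l+1) = 0.8571.
l = cos²θ/sin²θ ≈ 6.
Then |L| = ℏ√(6·7) = √42 ℏ.

l = 6, |L| = √42 ℏ ≈ 6.481ℏ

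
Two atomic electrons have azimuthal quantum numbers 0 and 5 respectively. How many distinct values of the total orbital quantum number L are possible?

Angular momentum addition gives L = |l₁ − l₂|, …, l₁ + l₂.
Allowed values: L = 5.
That is 1 value.

1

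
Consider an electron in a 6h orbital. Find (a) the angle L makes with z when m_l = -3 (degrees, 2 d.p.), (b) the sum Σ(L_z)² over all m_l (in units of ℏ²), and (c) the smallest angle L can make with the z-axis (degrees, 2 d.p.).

θ(m_l=-3) ≈ 123.21°; Σ(L_z)² = 110 ℏ²; θ_min ≈ 24.09°

6h means n = 6, l = 5.
For m_l = -3: cos θ = -3/√30, θ ≈ 123.21°.
Σ m_l² = 110, so Σ(L_z)² = 110 ℏ².
cos θ_min = 5/√30, so θ_min ≈ 24.09°.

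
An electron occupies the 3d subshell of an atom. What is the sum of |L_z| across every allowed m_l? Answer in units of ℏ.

Σ|L_z| = 6 ℏ

3d means n = 3, l = 2.
m_l runs from −2 to 2, i.e. {-2, -1, 0, 1, 2}.
Σ|m_l| = l(l+1) = 6.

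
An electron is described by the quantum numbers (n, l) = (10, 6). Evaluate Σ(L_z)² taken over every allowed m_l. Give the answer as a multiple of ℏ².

Σ(L_z)² = 182 ℏ²

m_l ∈ {-6, -5, -4, -3, -2, -1, 0, 1, 2, 3, 4, 5, 6}.
Summing m² from −6 to 6: Σ m_l² = 182.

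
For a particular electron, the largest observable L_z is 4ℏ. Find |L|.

|L| = 2√5 ℏ ≈ 4.472ℏ

L_z,max = lℏ, so l = 4.
Then |L| = ℏ√(4·5) = 2√5 ℏ.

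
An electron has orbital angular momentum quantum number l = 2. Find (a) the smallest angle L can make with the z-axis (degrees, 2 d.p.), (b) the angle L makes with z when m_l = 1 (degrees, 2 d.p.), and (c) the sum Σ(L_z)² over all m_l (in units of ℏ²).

θ_min ≈ 35.26°; θ(m_l=1) ≈ 65.91°; Σ(L_z)² = 10 ℏ²

cos θ_min = 2/√6, so θ_min ≈ 35.26°.
For m_l = 1: cos θ = 1/√6, θ ≈ 65.91°.
Σ m_l² = 10, so Σ(L_z)² = 10 ℏ².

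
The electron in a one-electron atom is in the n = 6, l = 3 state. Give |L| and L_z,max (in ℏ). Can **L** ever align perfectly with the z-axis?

No: L_z,max = 3ℏ < |L| = 2√3 ℏ ≈ 3.464ℏ

|L| = 2√3 ℏ ≈ 3.4641ℏ, while L_z,max = lℏ = 3ℏ.
Since |L| > L_z,max, the vector can never point exactly along z; the closest it comes is θ_min = arccos(3/√12) ≈ 30.0°.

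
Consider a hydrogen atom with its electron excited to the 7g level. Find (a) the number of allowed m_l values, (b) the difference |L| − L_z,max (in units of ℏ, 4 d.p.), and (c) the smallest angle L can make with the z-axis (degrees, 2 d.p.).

9 values; |L|−L_z,max ≈ 0.4721ℏ; θ_min ≈ 26.57°

The 7g level has l = 4.
There are 2l+1 = 9 values of m_l.
|L| − L_z,max = (2√5 − 4)ℏ ≈ 0.4721ℏ.
cos θ_min = 4/√20, so θ_min ≈ 26.57°.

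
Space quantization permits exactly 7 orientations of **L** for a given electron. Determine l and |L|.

Since there are 2l+1 = 7 values of m_l, l = 3.
|L| = ℏ√(l(l+1)) = ℏ√(3·4) = 2√3 ℏ.

l = 3, |L| = 2√3 ℏ ≈ 3.464ℏ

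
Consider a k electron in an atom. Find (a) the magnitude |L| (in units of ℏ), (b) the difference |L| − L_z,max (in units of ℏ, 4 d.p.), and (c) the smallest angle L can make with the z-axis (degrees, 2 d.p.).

A k state has l = 7.
|L| = ℏ√(7·8) = 2√14 ℏ ≈ 7.483ℏ.
|L| − L_z,max = (2√14 − 7)ℏ ≈ 0.4833ℏ.
cos θ_min = 7/√56, so θ_min ≈ 20.70°.

|L| = 2√14 ℏ ≈ 7.483ℏ; |L|−L_z,max ≈ 0.4833ℏ; θ_min ≈ 20.70°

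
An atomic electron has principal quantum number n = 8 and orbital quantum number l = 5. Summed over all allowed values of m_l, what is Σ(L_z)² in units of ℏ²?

m_l runs from −5 to 5, i.e. {-5, -4, -3, -2, -1, 0, 1, 2, 3, 4, 5}.
Σ m_l² = 2·(1 + 4 + 9 + 16 + 25) = 110.

Σ(L_z)² = 110 ℏ²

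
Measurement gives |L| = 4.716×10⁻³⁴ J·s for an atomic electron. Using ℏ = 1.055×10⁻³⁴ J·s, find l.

In units of ℏ, |L| ≈ 4.470.
Set l(l+1) = 19.98; the integer solution is l = 4.

l = 4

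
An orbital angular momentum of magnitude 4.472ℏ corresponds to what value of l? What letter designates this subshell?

l = 4 (g orbital)

|L| = ℏ√(l(l+1)), so l(l+1) = 20.
Solving: l = 4.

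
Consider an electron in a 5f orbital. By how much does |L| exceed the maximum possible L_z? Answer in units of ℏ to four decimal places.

|L| − L_z,max ≈ 0.4641ℏ

5f means n = 5, l = 3.
|L| = 2√3 ℏ ≈ 3.4641ℏ, while L_z,max = lℏ = 3ℏ.
The difference is (2√3 − 3)ℏ ≈ 0.4641ℏ.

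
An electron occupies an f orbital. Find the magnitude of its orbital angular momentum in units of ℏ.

|L| = 2√3 ℏ ≈ 3.464ℏ

For an f orbital, l = 3.
|L| = ℏ√(l(l+1)) = ℏ√(3·4) = 2√3 ℏ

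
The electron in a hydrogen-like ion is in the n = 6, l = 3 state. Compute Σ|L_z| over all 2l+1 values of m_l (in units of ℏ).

m_l runs from −3 to 3, i.e. {-3, -2, -1, 0, 1, 2, 3}.
Σ|m_l| = l(l+1) = 12.

Σ|L_z| = 12 ℏ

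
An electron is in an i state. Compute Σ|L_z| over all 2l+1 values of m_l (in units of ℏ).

Σ|L_z| = 42 ℏ

I corresponds to l = 6.
m_l runs from −6 to 6, i.e. {-6, -5, -4, -3, -2, -1, 0, 1, 2, 3, 4, 5, 6}.
Σ|m_l| = l(l+1) = 42.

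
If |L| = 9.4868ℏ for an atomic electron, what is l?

(|L|/ℏ)² = l(l+1) = 90.
Solving: l = 9.

l = 9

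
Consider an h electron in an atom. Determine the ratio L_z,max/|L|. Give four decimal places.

L_z,max/|L| = 0.9129

An h state has l = 5.
|L| = √30 ℏ ≈ 5.4772ℏ, while L_z,max = lℏ = 5ℏ.
L_z,max/|L| = 5/√30 = 0.9129.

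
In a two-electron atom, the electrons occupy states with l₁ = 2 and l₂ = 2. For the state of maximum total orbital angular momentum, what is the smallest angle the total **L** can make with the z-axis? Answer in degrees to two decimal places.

θ_min ≈ 26.57°

The total orbital quantum number L ranges from |l₁ − l₂| to l₁ + l₂ in integer steps.
L ∈ {0, 1, 2, 3, 4}.
The maximum is L = 4, with |L_tot| = ℏ√(4·5) = 2√5 ℏ.
The minimum angle with z is arccos(4/√20) ≈ 26.57°.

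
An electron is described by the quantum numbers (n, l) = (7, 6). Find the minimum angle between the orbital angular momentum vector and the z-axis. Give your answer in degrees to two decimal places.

|L| = √(l(l+1)) ℏ = √42 ℏ.
The smallest angle corresponds to the largest L_z, i.e. m_l = l = 6, giving L_z = 6ℏ.
cos θ_min = 6/√42, so θ_min ≈ 22.21°.

θ_min ≈ 22.21°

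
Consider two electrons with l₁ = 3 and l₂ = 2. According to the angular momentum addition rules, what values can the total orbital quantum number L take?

L = 1, 2, 3, 4, 5

L runs from |3 − 2| = 1 to 3 + 2 = 5.
So L can be 1, 2, 3, 4, 5.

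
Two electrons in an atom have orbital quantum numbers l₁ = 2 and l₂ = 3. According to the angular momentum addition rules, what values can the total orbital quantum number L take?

L runs from |2 − 3| = 1 to 2 + 3 = 5.
L ∈ {1, 2, 3, 4, 5}.

L = 1, 2, 3, 4, 5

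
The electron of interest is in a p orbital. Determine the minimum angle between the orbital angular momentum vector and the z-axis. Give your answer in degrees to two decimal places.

θ_min ≈ 45.00°

For a p orbital, l = 1.
|L| = √(l(l+1)) ℏ = √2 ℏ.
The smallest angle corresponds to the largest L_z, i.e. m_l = l = 1, giving L_z = 1ℏ.
cos θ_min = 1/√2, so θ_min ≈ 45.00°.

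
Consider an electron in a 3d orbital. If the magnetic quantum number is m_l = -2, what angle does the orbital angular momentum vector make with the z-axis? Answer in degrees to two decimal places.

θ ≈ 144.74°

For 3d, l = 2.
|L| = √(l(l+1)) ℏ = √6 ℏ.
L_z = m_l ℏ = −2ℏ.
cos θ = L_z/|L| = -2/√6, so θ ≈ 144.74°.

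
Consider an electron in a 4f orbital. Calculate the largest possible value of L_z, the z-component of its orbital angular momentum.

L_z,max = 3ℏ

4f means n = 4, l = 3.
L_z = m_l ℏ with m_l ∈ {−3, …, 3}; the maximum is m_l = 3.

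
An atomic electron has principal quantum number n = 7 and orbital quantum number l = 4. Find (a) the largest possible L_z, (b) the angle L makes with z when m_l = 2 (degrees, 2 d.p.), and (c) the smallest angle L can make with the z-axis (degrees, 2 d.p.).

L_z,max = 4ℏ; θ(m_l=2) ≈ 63.43°; θ_min ≈ 26.57°

L_z,max = lℏ = 4ℏ.
For m_l = 2: cos θ = 2/√20, θ ≈ 63.43°.
cos θ_min = 4/√20, so θ_min ≈ 26.57°.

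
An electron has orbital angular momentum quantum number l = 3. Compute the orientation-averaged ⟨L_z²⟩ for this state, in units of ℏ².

The allowed m_l values are -3, -2, -1, 0, 1, 2, 3.
⟨L_z²⟩ = ℏ²·l(l+1)/3 = 4ℏ².

⟨L_z²⟩ = 4 ℏ²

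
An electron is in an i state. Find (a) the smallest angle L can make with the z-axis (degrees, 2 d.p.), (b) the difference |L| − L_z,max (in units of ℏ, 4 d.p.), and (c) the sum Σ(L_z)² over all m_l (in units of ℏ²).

For an i orbital, l = 6.
cos θ_min = 6/√42, so θ_min ≈ 22.21°.
|L| − L_z,max = (√42 − 6)ℏ ≈ 0.4807ℏ.
Σ m_l² = 182, so Σ(L_z)² = 182 ℏ².

θ_min ≈ 22.21°; |L|−L_z,max ≈ 0.4807ℏ; Σ(L_z)² = 182 ℏ²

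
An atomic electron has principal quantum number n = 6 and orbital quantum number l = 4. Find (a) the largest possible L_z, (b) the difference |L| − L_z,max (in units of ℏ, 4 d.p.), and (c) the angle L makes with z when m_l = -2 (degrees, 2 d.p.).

L_z,max = lℏ = 4ℏ.
|L| − L_z,max = (2√5 − 4)ℏ ≈ 0.4721ℏ.
For m_l = -2: cos θ = -2/√20, θ ≈ 116.57°.

L_z,max = 4ℏ; |L|−L_z,max ≈ 0.4721ℏ; θ(m_l=-2) ≈ 116.57°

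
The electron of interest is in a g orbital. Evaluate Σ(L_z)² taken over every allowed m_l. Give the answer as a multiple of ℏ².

For a g orbital, l = 4.
m_l ∈ {-4, -3, -2, -1, 0, 1, 2, 3, 4}.
Summing m² from −4 to 4: Σ m_l² = 60.

Σ(L_z)² = 60 ℏ²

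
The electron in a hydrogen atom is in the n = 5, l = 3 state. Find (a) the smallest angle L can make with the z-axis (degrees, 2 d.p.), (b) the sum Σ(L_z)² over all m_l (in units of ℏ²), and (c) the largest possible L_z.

θ_min ≈ 30.00°; Σ(L_z)² = 28 ℏ²; L_z,max = 3ℏ

cos θ_min = 3/√12, so θ_min ≈ 30.00°.
Σ m_l² = 28, so Σ(L_z)² = 28 ℏ².
L_z,max = lℏ = 3ℏ.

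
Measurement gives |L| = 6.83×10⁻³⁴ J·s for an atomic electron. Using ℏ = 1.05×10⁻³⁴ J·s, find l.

Dividing by ℏ: |L|/ℏ ≈ 6.505.
(|L|/ℏ)² = l(l+1) ≈ 42.31 ⇒ l = 6.

l = 6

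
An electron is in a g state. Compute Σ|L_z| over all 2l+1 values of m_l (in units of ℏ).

A g state has l = 4.
m_l runs from −4 to 4, i.e. {-4, -3, -2, -1, 0, 1, 2, 3, 4}.
Σ|m_l| = 2(1+2+…+4) = 20.

Σ|L_z| = 20 ℏ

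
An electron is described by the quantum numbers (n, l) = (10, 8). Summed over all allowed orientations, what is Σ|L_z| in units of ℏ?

m_l ∈ {-8, -7, -6, -5, -4, -3, -2, -1, 0, 1, 2, 3, 4, 5, 6, 7, 8}.
Σ|m_l| = 2·8(8+1)/2 = 72.

Σ|L_z| = 72 ℏ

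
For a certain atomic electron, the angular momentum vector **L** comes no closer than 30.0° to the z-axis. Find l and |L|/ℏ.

cos θ_min = l/√(l(l+1)) = √(l/(l+1)), so l/(l+1) = cos²(30.0°) = 0.7500.
Thus l = 0.7500/(1 − 0.7500) ≈ 3.
Then |L| = ℏ√(3·4) = 2√3 ℏ.

l = 3, |L| = 2√3 ℏ ≈ 3.464ℏ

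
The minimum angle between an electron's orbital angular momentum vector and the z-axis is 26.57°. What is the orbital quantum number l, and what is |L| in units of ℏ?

cos²θ_min = l/(l+1) = 0.7999.
l = cos²θ/sin²θ ≈ 4.
Then |L| = ℏ√(4·5) = 2√5 ℏ.

l = 4, |L| = 2√5 ℏ ≈ 4.472ℏ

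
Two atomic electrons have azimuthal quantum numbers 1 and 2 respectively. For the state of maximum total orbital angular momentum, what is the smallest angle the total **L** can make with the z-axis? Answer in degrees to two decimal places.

L runs from |1 − 2| = 1 to 1 + 2 = 3.
Allowed values: L = 1, 2, 3.
The maximum is L = 3, with |L_tot| = ℏ√(3·4) = 2√3 ℏ.
The minimum angle with z is arccos(3/√12) ≈ 30.00°.

θ_min ≈ 30.00°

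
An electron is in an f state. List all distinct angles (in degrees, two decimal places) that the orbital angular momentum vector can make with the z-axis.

The letter f corresponds to l = 3.
|L|² = l(l+1)ℏ² = 12ℏ², so |L| = 2√3 ℏ.
cos θ = m_l/√12 for each m_l ∈ {-3, -2, -1, 0, 1, 2, 3}.

θ ∈ {30.00°, 54.74°, 73.22°, 90.00°, 106.78°, 125.26°, 150.00°}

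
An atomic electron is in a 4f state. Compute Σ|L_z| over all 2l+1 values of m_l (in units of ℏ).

The 4f subshell has l = 3.
The allowed m_l values are -3, -2, -1, 0, 1, 2, 3.
Σ|m_l| = 2(1+2+…+3) = 12.

Σ|L_z| = 12 ℏ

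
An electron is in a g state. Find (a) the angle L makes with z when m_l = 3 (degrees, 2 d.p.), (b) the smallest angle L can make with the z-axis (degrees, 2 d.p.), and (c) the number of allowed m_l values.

θ(m_l=3) ≈ 47.87°; θ_min ≈ 26.57°; 9 values

A g state has l = 4.
For m_l = 3: cos θ = 3/√20, θ ≈ 47.87°.
cos θ_min = 4/√20, so θ_min ≈ 26.57°.
There are 2l+1 = 9 values of m_l.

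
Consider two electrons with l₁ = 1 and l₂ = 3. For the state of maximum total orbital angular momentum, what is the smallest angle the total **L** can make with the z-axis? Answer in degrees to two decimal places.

θ_min ≈ 26.57°

Angular momentum addition gives L = |l₁ − l₂|, …, l₁ + l₂.
So L can be 2, 3, 4.
The maximum is L = 4, with |L_tot| = ℏ√(4·5) = 2√5 ℏ.
The minimum angle with z is arccos(4/√20) ≈ 26.57°.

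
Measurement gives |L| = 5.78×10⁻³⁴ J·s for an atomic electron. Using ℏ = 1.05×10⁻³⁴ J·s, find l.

In units of ℏ, |L| ≈ 5.505.
l(l+1) ≈ 5.505² ≈ 30.30, so l = 5.

l = 5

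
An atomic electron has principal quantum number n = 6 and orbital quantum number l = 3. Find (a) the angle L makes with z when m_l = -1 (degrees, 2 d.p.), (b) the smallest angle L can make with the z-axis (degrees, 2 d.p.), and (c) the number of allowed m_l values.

θ(m_l=-1) ≈ 106.78°; θ_min ≈ 30.00°; 7 values

For m_l = -1: cos θ = -1/√12, θ ≈ 106.78°.
cos θ_min = 3/√12, so θ_min ≈ 30.00°.
There are 2l+1 = 7 values of m_l.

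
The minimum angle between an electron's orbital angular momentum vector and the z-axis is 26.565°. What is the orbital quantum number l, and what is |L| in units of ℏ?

l = 4, |L| = 2√5 ℏ ≈ 4.472ℏ

At minimum angle, m_l = l, so cos θ = l/√(l(l+1)); cos²θ = l/(l+1) = 0.8000.
l = cos²θ/sin²θ ≈ 4.
Then |L| = ℏ√(4·5) = 2√5 ℏ.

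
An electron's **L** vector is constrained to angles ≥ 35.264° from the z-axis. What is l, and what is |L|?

l = 2, |L| = √6 ℏ ≈ 2.449ℏ

At minimum angle, m_l = l, so cos θ = l/√(l(l+1)); cos²θ = l/(l+1) = 0.6667.
l = cos²θ/sin²θ ≈ 2.
Then |L| = ℏ√(2·3) = √6 ℏ.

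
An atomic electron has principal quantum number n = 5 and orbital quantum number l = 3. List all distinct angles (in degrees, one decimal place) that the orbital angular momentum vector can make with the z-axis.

θ ∈ {30.0°, 54.7°, 73.2°, 90.0°, 106.8°, 125.3°, 150.0°}

|L| = √(l(l+1)) ℏ = 2√3 ℏ.
cos θ = m_l/√12 for each m_l ∈ {-3, -2, -1, 0, 1, 2, 3}.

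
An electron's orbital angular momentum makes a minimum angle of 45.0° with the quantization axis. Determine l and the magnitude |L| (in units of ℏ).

l = 1, |L| = √2 ℏ ≈ 1.414ℏ

cos θ_min = l/√(l(l+1)) = √(l/(l+1)), so l/(l+1) = cos²(45.0°) = 0.5000.
Solving: l = 1.
Then |L| = ℏ√(1·2) = √2 ℏ.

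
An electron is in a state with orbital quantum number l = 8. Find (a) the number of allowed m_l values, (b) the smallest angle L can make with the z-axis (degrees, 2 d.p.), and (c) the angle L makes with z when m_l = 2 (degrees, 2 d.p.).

There are 2l+1 = 17 values of m_l.
cos θ_min = 8/√72, so θ_min ≈ 19.47°.
For m_l = 2: cos θ = 2/√72, θ ≈ 76.37°.

17 values; θ_min ≈ 19.47°; θ(m_l=2) ≈ 76.37°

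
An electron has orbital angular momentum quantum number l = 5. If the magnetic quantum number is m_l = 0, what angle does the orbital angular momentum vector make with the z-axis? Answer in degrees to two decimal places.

|L|² = l(l+1)ℏ² = 30ℏ², so |L| = √30 ℏ.
L_z = m_l ℏ = 0ℏ.
cos θ = L_z/|L| = 0/√30, so θ ≈ 90.00°.

θ ≈ 90.00°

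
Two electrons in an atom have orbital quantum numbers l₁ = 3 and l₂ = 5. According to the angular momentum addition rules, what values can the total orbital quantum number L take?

L = 2, 3, 4, 5, 6, 7, 8

By the triangle rule, |l₁ − l₂| ≤ L ≤ l₁ + l₂.
L ∈ {2, 3, 4, 5, 6, 7, 8}.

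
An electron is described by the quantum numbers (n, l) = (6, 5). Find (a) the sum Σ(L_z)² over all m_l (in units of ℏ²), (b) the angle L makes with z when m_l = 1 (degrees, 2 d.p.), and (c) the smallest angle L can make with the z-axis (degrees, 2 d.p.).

Σ m_l² = 110, so Σ(L_z)² = 110 ℏ².
For m_l = 1: cos θ = 1/√30, θ ≈ 79.48°.
cos θ_min = 5/√30, so θ_min ≈ 24.09°.

Σ(L_z)² = 110 ℏ²; θ(m_l=1) ≈ 79.48°; θ_min ≈ 24.09°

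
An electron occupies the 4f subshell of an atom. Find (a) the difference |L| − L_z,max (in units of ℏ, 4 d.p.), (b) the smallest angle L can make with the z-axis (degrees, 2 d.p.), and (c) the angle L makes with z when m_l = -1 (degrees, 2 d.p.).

|L|−L_z,max ≈ 0.4641ℏ; θ_min ≈ 30.00°; θ(m_l=-1) ≈ 106.78°

For 4f, l = 3.
|L| − L_z,max = (2√3 − 3)ℏ ≈ 0.4641ℏ.
cos θ_min = 3/√12, so θ_min ≈ 30.00°.
For m_l = -1: cos θ = -1/√12, θ ≈ 106.78°.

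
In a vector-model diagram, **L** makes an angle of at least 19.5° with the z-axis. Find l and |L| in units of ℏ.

l = 8, |L| = 6√2 ℏ ≈ 8.485ℏ

cos²θ_min = l/(l+1) = 0.8886.
l = cos²θ/sin²θ ≈ 8.
Then |L| = ℏ√(8·9) = 6√2 ℏ.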